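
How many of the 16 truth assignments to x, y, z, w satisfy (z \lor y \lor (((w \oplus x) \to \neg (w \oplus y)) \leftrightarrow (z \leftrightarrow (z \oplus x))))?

x | y | z | w || φ
0 | 0 | 0 | 0 || 1
0 | 0 | 0 | 1 || 0
0 | 0 | 1 | 0 || 1
0 | 0 | 1 | 1 || 1
0 | 1 | 0 | 0 || 1
0 | 1 | 0 | 1 || 1
0 | 1 | 1 | 0 || 1
0 | 1 | 1 | 1 || 1
1 | 0 | 0 | 0 || 0
1 | 0 | 0 | 1 || 0
1 | 0 | 1 | 0 || 1
1 | 0 | 1 | 1 || 1
1 | 1 | 0 | 0 || 1
1 | 1 | 0 | 1 || 1
1 | 1 | 1 | 0 || 1
1 | 1 | 1 | 1 || 1
The formula is true on 13 of the 16 rows.

13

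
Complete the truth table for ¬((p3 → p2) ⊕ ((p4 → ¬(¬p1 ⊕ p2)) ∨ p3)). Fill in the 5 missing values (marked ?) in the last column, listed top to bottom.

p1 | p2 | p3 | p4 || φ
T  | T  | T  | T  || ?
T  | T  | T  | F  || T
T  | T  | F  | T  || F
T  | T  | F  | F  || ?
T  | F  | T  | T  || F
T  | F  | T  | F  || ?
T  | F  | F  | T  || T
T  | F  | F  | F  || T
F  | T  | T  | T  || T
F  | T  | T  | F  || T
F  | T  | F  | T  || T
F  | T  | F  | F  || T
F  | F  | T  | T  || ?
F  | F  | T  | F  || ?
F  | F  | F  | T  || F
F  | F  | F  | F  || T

T, T, F, F, F

Row p1=T, p2=T, p3=T, p4=T: (p3 → p2) = T, ((p4 → ¬(¬p1 ⊕ p2)) ∨ p3) = T, ((p3 → p2) ⊕ ((p4 → ¬(¬p1 ⊕ p2)) ∨ p3)) = F, so the formula = T.
Row p1=T, p2=T, p3=F, p4=F: (p3 → p2) = T, ((p4 → ¬(¬p1 ⊕ p2)) ∨ p3) = T, ((p3 → p2) ⊕ ((p4 → ¬(¬p1 ⊕ p2)) ∨ p3)) = F, so the formula = T.
Row p1=T, p2=F, p3=T, p4=F: (p3 → p2) = F, ((p4 → ¬(¬p1 ⊕ p2)) ∨ p3) = T, ((p3 → p2) ⊕ ((p4 → ¬(¬p1 ⊕ p2)) ∨ p3)) = T, so the formula = F.
Row p1=F, p2=F, p3=T, p4=T: (p3 → p2) = F, ((p4 → ¬(¬p1 ⊕ p2)) ∨ p3) = T, ((p3 → p2) ⊕ ((p4 → ¬(¬p1 ⊕ p2)) ∨ p3)) = T, so the formula = F.
Row p1=F, p2=F, p3=T, p4=F: (p3 → p2) = F, ((p4 → ¬(¬p1 ⊕ p2)) ∨ p3) = T, ((p3 → p2) ⊕ ((p4 → ¬(¬p1 ⊕ p2)) ∨ p3)) = T, so the formula = F.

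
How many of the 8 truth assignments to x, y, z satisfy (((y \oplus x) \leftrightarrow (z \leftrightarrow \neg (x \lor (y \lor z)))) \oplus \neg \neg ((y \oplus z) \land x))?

7

x  y  z  |  (y \oplus x)  (y \lor z)  (x \lor (y \lor z))  \neg (x \lor (y \lor z))  (y \oplus z)  ((y \oplus z) \land x)  \neg ((y \oplus z) \land x)  φ
1  1  1  |       0            1                1                      0                   0                  0                          1               1
1  1  0  |       0            1                1                      0                   1                  1                          0               1
1  0  1  |       1            1                1                      0                   1                  1                          0               1
1  0  0  |       1            0                1                      0                   0                  0                          1               1
0  1  1  |       1            1                1                      0                   0                  0                          1               0
0  1  0  |       1            1                1                      0                   1                  0                          1               1
0  0  1  |       0            1                1                      0                   1                  0                          1               1
0  0  0  |       0            0                0                      1                   0                  0                          1               1
The formula is true on 7 of the 8 rows.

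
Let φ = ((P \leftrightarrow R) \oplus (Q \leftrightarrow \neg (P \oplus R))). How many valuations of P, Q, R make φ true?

P  Q  R  |  φ
1  1  1  |  0
1  1  0  |  0
1  0  1  |  1
1  0  0  |  1
0  1  1  |  0
0  1  0  |  0
0  0  1  |  1
0  0  0  |  1
The formula is true on 4 of the 8 rows.

4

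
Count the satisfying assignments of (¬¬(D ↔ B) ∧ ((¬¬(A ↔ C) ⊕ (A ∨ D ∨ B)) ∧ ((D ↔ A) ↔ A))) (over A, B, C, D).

2

A | B | C | D | (D ↔ B) | ¬(D ↔ B) | ¬¬(D ↔ B) | (A ↔ C) | ¬(A ↔ C) | ¬¬(A ↔ C) | (A ∨ D ∨ B) | (¬¬(A ↔ C) ⊕ (A ∨ D ∨ B)) | (D ↔ A) | ((D ↔ A) ↔ A) | φ
- | - | - | - | ------- | -------- | --------- | ------- | -------- | --------- | ----------- | ------------------------- | ------- | ------------- | -
F | F | F | F |    T    |    F     |     T     |    T    |    F     |     T     |      F      |             T             |    T    |       F       | F
F | F | F | T |    F    |    T     |     F     |    T    |    F     |     T     |      T      |             F             |    F    |       T       | F
F | F | T | F |    T    |    F     |     T     |    F    |    T     |     F     |      F      |             F             |    T    |       F       | F
F | F | T | T |    F    |    T     |     F     |    F    |    T     |     F     |      T      |             T             |    F    |       T       | F
F | T | F | F |    F    |    T     |     F     |    T    |    F     |     T     |      T      |             F             |    T    |       F       | F
F | T | F | T |    T    |    F     |     T     |    T    |    F     |     T     |      T      |             F             |    F    |       T       | F
F | T | T | F |    F    |    T     |     F     |    F    |    T     |     F     |      T      |             T             |    T    |       F       | F
F | T | T | T |    T    |    F     |     T     |    F    |    T     |     F     |      T      |             T             |    F    |       T       | T
T | F | F | F |    T    |    F     |     T     |    F    |    T     |     F     |      T      |             T             |    F    |       F       | F
T | F | F | T |    F    |    T     |     F     |    F    |    T     |     F     |      T      |             T             |    T    |       T       | F
T | F | T | F |    T    |    F     |     T     |    T    |    F     |     T     |      T      |             F             |    F    |       F       | F
T | F | T | T |    F    |    T     |     F     |    T    |    F     |     T     |      T      |             F             |    T    |       T       | F
T | T | F | F |    F    |    T     |     F     |    F    |    T     |     F     |      T      |             T             |    F    |       F       | F
T | T | F | T |    T    |    F     |     T     |    F    |    T     |     F     |      T      |             T             |    T    |       T       | T
T | T | T | F |    F    |    T     |     F     |    T    |    F     |     T     |      T      |             F             |    F    |       F       | F
T | T | T | T |    T    |    F     |     T     |    T    |    F     |     T     |      T      |             F             |    T    |       T       | F
The formula is true on 2 of the 16 rows.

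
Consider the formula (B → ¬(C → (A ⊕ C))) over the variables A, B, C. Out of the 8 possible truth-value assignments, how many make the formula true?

  A   |   B   |   C   | (A ⊕ C) | (C → (A ⊕ C)) | ¬(C → (A ⊕ C)) | (B → ¬(C → (A ⊕ C)))
----- | ----- | ----- | ------- | ------------- | -------------- | --------------------
 True |  True |  True |  False  |     False     |      True      |         True        
 True |  True | False |   True  |      True     |     False      |        False        
 True | False |  True |  False  |     False     |      True      |         True        
 True | False | False |   True  |      True     |     False      |         True        
False |  True |  True |   True  |      True     |     False      |        False        
False |  True | False |  False  |      True     |     False      |        False        
False | False |  True |   True  |      True     |     False      |         True        
False | False | False |  False  |      True     |     False      |         True        
The formula is true on 5 of the 8 rows.

5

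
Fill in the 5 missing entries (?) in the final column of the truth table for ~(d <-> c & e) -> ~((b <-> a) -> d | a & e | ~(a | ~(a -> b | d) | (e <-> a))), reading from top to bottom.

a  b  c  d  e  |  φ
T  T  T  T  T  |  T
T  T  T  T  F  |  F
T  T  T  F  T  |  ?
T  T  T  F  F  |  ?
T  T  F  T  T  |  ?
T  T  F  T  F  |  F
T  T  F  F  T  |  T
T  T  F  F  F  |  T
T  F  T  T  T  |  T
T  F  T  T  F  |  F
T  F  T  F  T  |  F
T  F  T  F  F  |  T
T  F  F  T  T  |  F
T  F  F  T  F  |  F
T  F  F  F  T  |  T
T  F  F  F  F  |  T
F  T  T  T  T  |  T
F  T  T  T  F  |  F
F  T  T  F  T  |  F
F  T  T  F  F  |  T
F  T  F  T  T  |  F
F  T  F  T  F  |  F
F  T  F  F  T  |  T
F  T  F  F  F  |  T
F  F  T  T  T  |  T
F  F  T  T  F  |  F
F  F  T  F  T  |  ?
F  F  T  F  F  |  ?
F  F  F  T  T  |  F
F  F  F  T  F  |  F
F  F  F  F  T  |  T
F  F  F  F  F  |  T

Row a=T, b=T, c=T, d=F, e=T: ~(d <-> c & e) = T, ~((b <-> a) -> d | a & e | ~(a | ~(a -> b | d) | (e <-> a))) = F, so the formula = F.
Row a=T, b=T, c=T, d=F, e=F: ~(d <-> c & e) = F, ~((b <-> a) -> d | a & e | ~(a | ~(a -> b | d) | (e <-> a))) = T, so the formula = T.
Row a=T, b=T, c=F, d=T, e=T: ~(d <-> c & e) = T, ~((b <-> a) -> d | a & e | ~(a | ~(a -> b | d) | (e <-> a))) = F, so the formula = F.
Row a=F, b=F, c=T, d=F, e=T: ~(d <-> c & e) = T, ~((b <-> a) -> d | a & e | ~(a | ~(a -> b | d) | (e <-> a))) = F, so the formula = F.
Row a=F, b=F, c=T, d=F, e=F: ~(d <-> c & e) = F, ~((b <-> a) -> d | a & e | ~(a | ~(a -> b | d) | (e <-> a))) = T, so the formula = T.

F, T, F, F, T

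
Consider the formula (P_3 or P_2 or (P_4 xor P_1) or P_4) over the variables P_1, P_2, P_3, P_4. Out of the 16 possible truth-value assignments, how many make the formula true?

P_1 | P_2 | P_3 | P_4 || (P_4 xor P_1) | φ
 F  |  F  |  F  |  F  ||       F       | F
 F  |  F  |  F  |  T  ||       T       | T
 F  |  F  |  T  |  F  ||       F       | T
 F  |  F  |  T  |  T  ||       T       | T
 F  |  T  |  F  |  F  ||       F       | T
 F  |  T  |  F  |  T  ||       T       | T
 F  |  T  |  T  |  F  ||       F       | T
 F  |  T  |  T  |  T  ||       T       | T
 T  |  F  |  F  |  F  ||       T       | T
 T  |  F  |  F  |  T  ||       F       | T
 T  |  F  |  T  |  F  ||       T       | T
 T  |  F  |  T  |  T  ||       F       | T
 T  |  T  |  F  |  F  ||       T       | T
 T  |  T  |  F  |  T  ||       F       | T
 T  |  T  |  T  |  F  ||       T       | T
 T  |  T  |  T  |  T  ||       F       | T
The formula is true on 15 of the 16 rows.

15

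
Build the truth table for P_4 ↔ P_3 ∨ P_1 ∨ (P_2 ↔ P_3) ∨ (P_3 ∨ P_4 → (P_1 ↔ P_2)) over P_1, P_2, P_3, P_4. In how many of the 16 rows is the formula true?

P_1 | P_2 | P_3 | P_4 | (P_2 ↔ P_3) | (P_3 ∨ P_4) | (P_1 ↔ P_2) | ((P_3 ∨ P_4) → (P_1 ↔ P_2)) | φ
--- | --- | --- | --- | ----------- | ----------- | ----------- | --------------------------- | -
 F  |  F  |  F  |  F  |      T      |      F      |      T      |              T              | F
 F  |  F  |  F  |  T  |      T      |      T      |      T      |              T              | T
 F  |  F  |  T  |  F  |      F      |      T      |      T      |              T              | F
 F  |  F  |  T  |  T  |      F      |      T      |      T      |              T              | T
 F  |  T  |  F  |  F  |      F      |      F      |      F      |              T              | F
 F  |  T  |  F  |  T  |      F      |      T      |      F      |              F              | F
 F  |  T  |  T  |  F  |      T      |      T      |      F      |              F              | F
 F  |  T  |  T  |  T  |      T      |      T      |      F      |              F              | T
 T  |  F  |  F  |  F  |      T      |      F      |      F      |              T              | F
 T  |  F  |  F  |  T  |      T      |      T      |      F      |              F              | T
 T  |  F  |  T  |  F  |      F      |      T      |      F      |              F              | F
 T  |  F  |  T  |  T  |      F      |      T      |      F      |              F              | T
 T  |  T  |  F  |  F  |      F      |      F      |      T      |              T              | F
 T  |  T  |  F  |  T  |      F      |      T      |      T      |              T              | T
 T  |  T  |  T  |  F  |      T      |      T      |      T      |              T              | F
 T  |  T  |  T  |  T  |      T      |      T      |      T      |              T              | T
The formula is true on 7 of the 16 rows.

7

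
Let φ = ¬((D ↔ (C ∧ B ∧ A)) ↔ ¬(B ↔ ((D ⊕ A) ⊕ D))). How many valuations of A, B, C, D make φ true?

A | B | C | D || (C ∧ B ∧ A) | (D ↔ (C ∧ B ∧ A)) | (D ⊕ A) | ((D ⊕ A) ⊕ D) | (B ↔ ((D ⊕ A) ⊕ D)) | ¬(B ↔ ((D ⊕ A) ⊕ D)) | φ
F | F | F | F ||      F      |         T         |    F    |       F       |          T          |          F           | T
F | F | F | T ||      F      |         F         |    T    |       F       |          T          |          F           | F
F | F | T | F ||      F      |         T         |    F    |       F       |          T          |          F           | T
F | F | T | T ||      F      |         F         |    T    |       F       |          T          |          F           | F
F | T | F | F ||      F      |         T         |    F    |       F       |          F          |          T           | F
F | T | F | T ||      F      |         F         |    T    |       F       |          F          |          T           | T
F | T | T | F ||      F      |         T         |    F    |       F       |          F          |          T           | F
F | T | T | T ||      F      |         F         |    T    |       F       |          F          |          T           | T
T | F | F | F ||      F      |         T         |    T    |       T       |          F          |          T           | F
T | F | F | T ||      F      |         F         |    F    |       T       |          F          |          T           | T
T | F | T | F ||      F      |         T         |    T    |       T       |          F          |          T           | F
T | F | T | T ||      F      |         F         |    F    |       T       |          F          |          T           | T
T | T | F | F ||      F      |         T         |    T    |       T       |          T          |          F           | T
T | T | F | T ||      F      |         F         |    F    |       T       |          T          |          F           | F
T | T | T | F ||      T      |         F         |    T    |       T       |          T          |          F           | F
T | T | T | T ||      T      |         T         |    F    |       T       |          T          |          F           | T
The formula is true on 8 of the 16 rows.

8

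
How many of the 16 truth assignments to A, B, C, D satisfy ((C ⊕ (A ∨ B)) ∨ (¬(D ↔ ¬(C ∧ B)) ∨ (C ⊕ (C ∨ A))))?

12

A  B  C  D  |  (A ∨ B)  (C ⊕ (A ∨ B))  (C ∧ B)  ¬(C ∧ B)  (D ↔ ¬(C ∧ B))  ¬(D ↔ ¬(C ∧ B))  (C ∨ A)  (C ⊕ (C ∨ A))  φ
F  F  F  F  |     F           F           F        T            F                T            F           F        T
F  F  F  T  |     F           F           F        T            T                F            F           F        F
F  F  T  F  |     F           T           F        T            F                T            T           F        T
F  F  T  T  |     F           T           F        T            T                F            T           F        T
F  T  F  F  |     T           T           F        T            F                T            F           F        T
F  T  F  T  |     T           T           F        T            T                F            F           F        T
F  T  T  F  |     T           F           T        F            T                F            T           F        F
F  T  T  T  |     T           F           T        F            F                T            T           F        T
T  F  F  F  |     T           T           F        T            F                T            T           T        T
T  F  F  T  |     T           T           F        T            T                F            T           T        T
T  F  T  F  |     T           F           F        T            F                T            T           F        T
T  F  T  T  |     T           F           F        T            T                F            T           F        F
T  T  F  F  |     T           T           F        T            F                T            T           T        T
T  T  F  T  |     T           T           F        T            T                F            T           T        T
T  T  T  F  |     T           F           T        F            T                F            T           F        F
T  T  T  T  |     T           F           T        F            F                T            T           F        T
The formula is true on 12 of the 16 rows.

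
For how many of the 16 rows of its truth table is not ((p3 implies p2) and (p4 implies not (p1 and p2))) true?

p1  p2  p3  p4  |  φ
F   F   F   F   |  F
F   F   F   T   |  F
F   F   T   F   |  T
F   F   T   T   |  T
F   T   F   F   |  F
F   T   F   T   |  F
F   T   T   F   |  F
F   T   T   T   |  F
T   F   F   F   |  F
T   F   F   T   |  F
T   F   T   F   |  T
T   F   T   T   |  T
T   T   F   F   |  F
T   T   F   T   |  T
T   T   T   F   |  F
T   T   T   T   |  T
The formula is true on 6 of the 16 rows.

6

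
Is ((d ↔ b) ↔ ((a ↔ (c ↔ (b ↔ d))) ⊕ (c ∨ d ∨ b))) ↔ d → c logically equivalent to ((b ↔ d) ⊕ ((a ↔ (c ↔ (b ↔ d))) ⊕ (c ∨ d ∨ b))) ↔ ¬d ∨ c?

not equivalent

a | b | c | d || φ | ψ
T | T | T | T || F | T
T | T | T | F || F | T
T | T | F | T || F | T
T | T | F | F || T | F
T | F | T | T || F | T
T | F | T | F || F | T
T | F | F | T || F | T
T | F | F | F || F | T
F | T | T | T || T | F
F | T | T | F || T | F
F | T | F | T || T | F
F | T | F | F || F | T
F | F | T | T || T | F
F | F | T | F || T | F
F | F | F | T || T | F
F | F | F | F || T | F
The columns differ at a=T, b=T, c=T, d=T (φ=F, ψ=T), so they are not equivalent.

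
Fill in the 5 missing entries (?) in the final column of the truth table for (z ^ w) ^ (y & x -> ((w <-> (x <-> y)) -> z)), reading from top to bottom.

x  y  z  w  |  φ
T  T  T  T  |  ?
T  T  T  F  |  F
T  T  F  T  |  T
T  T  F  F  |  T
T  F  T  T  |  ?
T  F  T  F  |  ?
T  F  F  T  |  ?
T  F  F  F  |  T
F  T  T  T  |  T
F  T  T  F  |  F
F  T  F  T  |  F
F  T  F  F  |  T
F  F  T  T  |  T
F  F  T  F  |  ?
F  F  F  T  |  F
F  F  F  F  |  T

Row x=T, y=T, z=T, w=T: (z ^ w) = F, (y & x -> ((w <-> (x <-> y)) -> z)) = T, so the formula = T.
Row x=T, y=F, z=T, w=T: (z ^ w) = F, (y & x -> ((w <-> (x <-> y)) -> z)) = T, so the formula = T.
Row x=T, y=F, z=T, w=F: (z ^ w) = T, (y & x -> ((w <-> (x <-> y)) -> z)) = T, so the formula = F.
Row x=T, y=F, z=F, w=T: (z ^ w) = T, (y & x -> ((w <-> (x <-> y)) -> z)) = T, so the formula = F.
Row x=F, y=F, z=T, w=F: (z ^ w) = T, (y & x -> ((w <-> (x <-> y)) -> z)) = T, so the formula = F.

T, T, F, F, F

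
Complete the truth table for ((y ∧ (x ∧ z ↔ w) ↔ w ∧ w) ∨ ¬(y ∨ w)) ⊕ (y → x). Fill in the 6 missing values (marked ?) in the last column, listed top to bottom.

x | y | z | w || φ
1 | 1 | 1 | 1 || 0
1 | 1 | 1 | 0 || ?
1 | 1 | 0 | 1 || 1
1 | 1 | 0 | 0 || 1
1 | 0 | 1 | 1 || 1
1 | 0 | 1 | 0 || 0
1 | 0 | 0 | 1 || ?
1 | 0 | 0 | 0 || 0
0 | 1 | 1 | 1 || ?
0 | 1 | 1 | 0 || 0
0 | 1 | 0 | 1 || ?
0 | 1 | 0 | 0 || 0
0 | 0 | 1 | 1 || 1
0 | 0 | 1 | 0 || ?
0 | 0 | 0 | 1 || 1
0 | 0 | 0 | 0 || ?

Row x=1, y=1, z=1, w=0: ((y ∧ (x ∧ z ↔ w) ↔ w ∧ w) ∨ ¬(y ∨ w)) = 1, (y → x) = 1, so the formula = 0.
Row x=1, y=0, z=0, w=1: ((y ∧ (x ∧ z ↔ w) ↔ w ∧ w) ∨ ¬(y ∨ w)) = 0, (y → x) = 1, so the formula = 1.
Row x=0, y=1, z=1, w=1: ((y ∧ (x ∧ z ↔ w) ↔ w ∧ w) ∨ ¬(y ∨ w)) = 0, (y → x) = 0, so the formula = 0.
Row x=0, y=1, z=0, w=1: ((y ∧ (x ∧ z ↔ w) ↔ w ∧ w) ∨ ¬(y ∨ w)) = 0, (y → x) = 0, so the formula = 0.
Row x=0, y=0, z=1, w=0: ((y ∧ (x ∧ z ↔ w) ↔ w ∧ w) ∨ ¬(y ∨ w)) = 1, (y → x) = 1, so the formula = 0.
Row x=0, y=0, z=0, w=0: ((y ∧ (x ∧ z ↔ w) ↔ w ∧ w) ∨ ¬(y ∨ w)) = 1, (y → x) = 1, so the formula = 0.

0, 1, 0, 0, 0, 0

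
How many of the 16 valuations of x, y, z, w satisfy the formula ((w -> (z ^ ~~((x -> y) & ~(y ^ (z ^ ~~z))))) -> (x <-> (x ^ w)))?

  x      y      z      w    |    φ  
 True   True   True   True  |  False
 True   True   True  False  |   True
 True   True  False   True  |   True
 True   True  False  False  |   True
 True  False   True   True  |  False
 True  False   True  False  |   True
 True  False  False   True  |   True
 True  False  False  False  |   True
False   True   True   True  |  False
False   True   True  False  |   True
False   True  False   True  |   True
False   True  False  False  |   True
False  False   True   True  |   True
False  False   True  False  |   True
False  False  False   True  |  False
False  False  False  False  |   True
The formula is true on 12 of the 16 rows.

12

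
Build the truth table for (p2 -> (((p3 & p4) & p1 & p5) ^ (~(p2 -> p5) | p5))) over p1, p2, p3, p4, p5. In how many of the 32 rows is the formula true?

31

p1  p2  p3  p4  p5  |  φ
F   F   F   F   F   |  T
F   F   F   F   T   |  T
F   F   F   T   F   |  T
F   F   F   T   T   |  T
F   F   T   F   F   |  T
F   F   T   F   T   |  T
F   F   T   T   F   |  T
F   F   T   T   T   |  T
F   T   F   F   F   |  T
F   T   F   F   T   |  T
F   T   F   T   F   |  T
F   T   F   T   T   |  T
F   T   T   F   F   |  T
F   T   T   F   T   |  T
F   T   T   T   F   |  T
F   T   T   T   T   |  T
T   F   F   F   F   |  T
T   F   F   F   T   |  T
T   F   F   T   F   |  T
T   F   F   T   T   |  T
T   F   T   F   F   |  T
T   F   T   F   T   |  T
T   F   T   T   F   |  T
T   F   T   T   T   |  T
T   T   F   F   F   |  T
T   T   F   F   T   |  T
T   T   F   T   F   |  T
T   T   F   T   T   |  T
T   T   T   F   F   |  T
T   T   T   F   T   |  T
T   T   T   T   F   |  T
T   T   T   T   T   |  F
The formula is true on 31 of the 32 rows.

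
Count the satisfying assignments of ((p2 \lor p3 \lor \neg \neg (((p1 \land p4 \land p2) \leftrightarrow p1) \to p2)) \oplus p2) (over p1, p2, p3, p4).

p1  p2  p3  p4  |  (p1 \land p4 \land p2)  φ
1   1   1   1   |            1             0
1   1   1   0   |            0             0
1   1   0   1   |            1             0
1   1   0   0   |            0             0
1   0   1   1   |            0             1
1   0   1   0   |            0             1
1   0   0   1   |            0             1
1   0   0   0   |            0             1
0   1   1   1   |            0             0
0   1   1   0   |            0             0
0   1   0   1   |            0             0
0   1   0   0   |            0             0
0   0   1   1   |            0             1
0   0   1   0   |            0             1
0   0   0   1   |            0             0
0   0   0   0   |            0             0
The formula is true on 6 of the 16 rows.

6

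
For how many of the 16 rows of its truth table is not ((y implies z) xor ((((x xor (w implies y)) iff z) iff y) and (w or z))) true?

8

x | y | z | w | (y implies z) | (w implies y) | (x xor (w implies y)) | (w or z) | φ
- | - | - | - | ------------- | ------------- | --------------------- | -------- | -
0 | 0 | 0 | 0 |       1       |       1       |           1           |    0     | 0
0 | 0 | 0 | 1 |       1       |       0       |           0           |    1     | 0
0 | 0 | 1 | 0 |       1       |       1       |           1           |    1     | 0
0 | 0 | 1 | 1 |       1       |       0       |           0           |    1     | 1
0 | 1 | 0 | 0 |       0       |       1       |           1           |    0     | 1
0 | 1 | 0 | 1 |       0       |       1       |           1           |    1     | 1
0 | 1 | 1 | 0 |       1       |       1       |           1           |    1     | 1
0 | 1 | 1 | 1 |       1       |       1       |           1           |    1     | 1
1 | 0 | 0 | 0 |       1       |       1       |           0           |    0     | 0
1 | 0 | 0 | 1 |       1       |       0       |           1           |    1     | 1
1 | 0 | 1 | 0 |       1       |       1       |           0           |    1     | 1
1 | 0 | 1 | 1 |       1       |       0       |           1           |    1     | 0
1 | 1 | 0 | 0 |       0       |       1       |           0           |    0     | 1
1 | 1 | 0 | 1 |       0       |       1       |           0           |    1     | 0
1 | 1 | 1 | 0 |       1       |       1       |           0           |    1     | 0
1 | 1 | 1 | 1 |       1       |       1       |           0           |    1     | 0
The formula is true on 8 of the 16 rows.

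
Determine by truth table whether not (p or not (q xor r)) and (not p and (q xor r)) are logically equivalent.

  p   |   q   |   r   |   φ   |   ψ  
----- | ----- | ----- | ----- | -----
 True |  True |  True | False | False
 True |  True | False | False | False
 True | False |  True | False | False
 True | False | False | False | False
False |  True |  True | False | False
False |  True | False |  True |  True
False | False |  True |  True |  True
False | False | False | False | False
The columns for φ and ψ agree on every row, so they are logically equivalent.

equivalent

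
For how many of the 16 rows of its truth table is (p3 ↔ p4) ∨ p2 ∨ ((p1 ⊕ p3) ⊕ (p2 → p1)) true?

14

p1 | p2 | p3 | p4 || (p3 ↔ p4) | (p1 ⊕ p3) | (p2 → p1) | ((p1 ⊕ p3) ⊕ (p2 → p1)) | φ
0  | 0  | 0  | 0  ||     1     |     0     |     1     |            1            | 1
0  | 0  | 0  | 1  ||     0     |     0     |     1     |            1            | 1
0  | 0  | 1  | 0  ||     0     |     1     |     1     |            0            | 0
0  | 0  | 1  | 1  ||     1     |     1     |     1     |            0            | 1
0  | 1  | 0  | 0  ||     1     |     0     |     0     |            0            | 1
0  | 1  | 0  | 1  ||     0     |     0     |     0     |            0            | 1
0  | 1  | 1  | 0  ||     0     |     1     |     0     |            1            | 1
0  | 1  | 1  | 1  ||     1     |     1     |     0     |            1            | 1
1  | 0  | 0  | 0  ||     1     |     1     |     1     |            0            | 1
1  | 0  | 0  | 1  ||     0     |     1     |     1     |            0            | 0
1  | 0  | 1  | 0  ||     0     |     0     |     1     |            1            | 1
1  | 0  | 1  | 1  ||     1     |     0     |     1     |            1            | 1
1  | 1  | 0  | 0  ||     1     |     1     |     1     |            0            | 1
1  | 1  | 0  | 1  ||     0     |     1     |     1     |            0            | 1
1  | 1  | 1  | 0  ||     0     |     0     |     1     |            1            | 1
1  | 1  | 1  | 1  ||     1     |     0     |     1     |            1            | 1
The formula is true on 14 of the 16 rows.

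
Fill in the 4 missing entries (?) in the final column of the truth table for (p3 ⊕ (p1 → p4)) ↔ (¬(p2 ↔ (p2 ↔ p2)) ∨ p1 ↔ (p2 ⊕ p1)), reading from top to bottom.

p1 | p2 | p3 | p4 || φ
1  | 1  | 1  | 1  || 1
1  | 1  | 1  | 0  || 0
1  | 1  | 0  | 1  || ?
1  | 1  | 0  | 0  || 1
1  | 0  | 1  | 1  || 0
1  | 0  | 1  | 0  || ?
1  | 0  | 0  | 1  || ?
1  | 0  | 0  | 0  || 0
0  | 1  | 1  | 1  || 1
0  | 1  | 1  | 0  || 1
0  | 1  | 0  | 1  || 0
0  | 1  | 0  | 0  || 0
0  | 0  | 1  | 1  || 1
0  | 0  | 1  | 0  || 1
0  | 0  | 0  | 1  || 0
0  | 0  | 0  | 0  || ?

Row p1=1, p2=1, p3=0, p4=1: (p3 ⊕ (p1 → p4)) = 1, (¬(p2 ↔ (p2 ↔ p2)) ∨ p1 ↔ (p2 ⊕ p1)) = 0, so the formula = 0.
Row p1=1, p2=0, p3=1, p4=0: (p3 ⊕ (p1 → p4)) = 1, (¬(p2 ↔ (p2 ↔ p2)) ∨ p1 ↔ (p2 ⊕ p1)) = 1, so the formula = 1.
Row p1=1, p2=0, p3=0, p4=1: (p3 ⊕ (p1 → p4)) = 1, (¬(p2 ↔ (p2 ↔ p2)) ∨ p1 ↔ (p2 ⊕ p1)) = 1, so the formula = 1.
Row p1=0, p2=0, p3=0, p4=0: (p3 ⊕ (p1 → p4)) = 1, (¬(p2 ↔ (p2 ↔ p2)) ∨ p1 ↔ (p2 ⊕ p1)) = 0, so the formula = 0.

0, 1, 1, 0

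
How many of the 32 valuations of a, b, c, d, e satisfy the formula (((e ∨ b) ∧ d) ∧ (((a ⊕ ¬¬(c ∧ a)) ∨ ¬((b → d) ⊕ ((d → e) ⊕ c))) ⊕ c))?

9

  a   |   b   |   c   |   d   |   e   ||   φ  
False | False | False | False | False || False
False | False | False | False |  True || False
False | False | False |  True | False || False
False | False | False |  True |  True ||  True
False | False |  True | False | False || False
False | False |  True | False |  True || False
False | False |  True |  True | False || False
False | False |  True |  True |  True ||  True
False |  True | False | False | False || False
False |  True | False | False |  True || False
False |  True | False |  True | False || False
False |  True | False |  True |  True ||  True
False |  True |  True | False | False || False
False |  True |  True | False |  True || False
False |  True |  True |  True | False || False
False |  True |  True |  True |  True ||  True
 True | False | False | False | False || False
 True | False | False | False |  True || False
 True | False | False |  True | False || False
 True | False | False |  True |  True ||  True
 True | False |  True | False | False || False
 True | False |  True | False |  True || False
 True | False |  True |  True | False || False
 True | False |  True |  True |  True ||  True
 True |  True | False | False | False || False
 True |  True | False | False |  True || False
 True |  True | False |  True | False ||  True
 True |  True | False |  True |  True ||  True
 True |  True |  True | False | False || False
 True |  True |  True | False |  True || False
 True |  True |  True |  True | False || False
 True |  True |  True |  True |  True ||  True
The formula is true on 9 of the 32 rows.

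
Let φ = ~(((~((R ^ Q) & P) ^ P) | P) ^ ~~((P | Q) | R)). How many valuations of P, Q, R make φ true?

P  Q  R     (R ^ Q)  ((R ^ Q) & P)  ~((R ^ Q) & P)  (~((R ^ Q) & P) ^ P)  ((~((R ^ Q) & P) ^ P) | P)  (P | Q)  ((P | Q) | R)  ~((P | Q) | R)  ~~((P | Q) | R)  φ
1  1  1        0           0              1                  0                        1                  1           1              0                1         1
1  1  0        1           1              0                  1                        1                  1           1              0                1         1
1  0  1        1           1              0                  1                        1                  1           1              0                1         1
1  0  0        0           0              1                  0                        1                  1           1              0                1         1
0  1  1        0           0              1                  1                        1                  1           1              0                1         1
0  1  0        1           0              1                  1                        1                  1           1              0                1         1
0  0  1        1           0              1                  1                        1                  0           1              0                1         1
0  0  0        0           0              1                  1                        1                  0           0              1                0         0
The formula is true on 7 of the 8 rows.

7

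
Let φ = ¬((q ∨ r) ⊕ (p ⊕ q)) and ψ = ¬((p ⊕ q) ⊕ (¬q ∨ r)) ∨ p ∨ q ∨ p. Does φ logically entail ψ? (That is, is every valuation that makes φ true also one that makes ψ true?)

p | q | r | φ | ψ
- | - | - | - | -
1 | 1 | 1 | 0 | 1
1 | 1 | 0 | 0 | 1
1 | 0 | 1 | 1 | 1
1 | 0 | 0 | 0 | 1
0 | 1 | 1 | 1 | 1
0 | 1 | 0 | 1 | 1
0 | 0 | 1 | 0 | 0
0 | 0 | 0 | 1 | 0
At p=0, q=0, r=0 we have φ true but ψ false, so φ does not entail ψ.

no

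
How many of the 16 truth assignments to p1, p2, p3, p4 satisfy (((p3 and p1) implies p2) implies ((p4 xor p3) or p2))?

  p1     p2     p3     p4   |  (p3 and p1)  ((p3 and p1) implies p2)  (p4 xor p3)  ((p4 xor p3) or p2)    φ  
 True   True   True   True  |      True               True               False             True          True
 True   True   True  False  |      True               True                True             True          True
 True   True  False   True  |     False               True                True             True          True
 True   True  False  False  |     False               True               False             True          True
 True  False   True   True  |      True              False               False            False          True
 True  False   True  False  |      True              False                True             True          True
 True  False  False   True  |     False               True                True             True          True
 True  False  False  False  |     False               True               False            False         False
False   True   True   True  |     False               True               False             True          True
False   True   True  False  |     False               True                True             True          True
False   True  False   True  |     False               True                True             True          True
False   True  False  False  |     False               True               False             True          True
False  False   True   True  |     False               True               False            False         False
False  False   True  False  |     False               True                True             True          True
False  False  False   True  |     False               True                True             True          True
False  False  False  False  |     False               True               False            False         False
The formula is true on 13 of the 16 rows.

13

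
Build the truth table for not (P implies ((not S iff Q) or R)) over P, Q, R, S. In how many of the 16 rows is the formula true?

2

P  Q  R  S  |  φ
1  1  1  1  |  0
1  1  1  0  |  0
1  1  0  1  |  1
1  1  0  0  |  0
1  0  1  1  |  0
1  0  1  0  |  0
1  0  0  1  |  0
1  0  0  0  |  1
0  1  1  1  |  0
0  1  1  0  |  0
0  1  0  1  |  0
0  1  0  0  |  0
0  0  1  1  |  0
0  0  1  0  |  0
0  0  0  1  |  0
0  0  0  0  |  0
The formula is true on 2 of the 16 rows.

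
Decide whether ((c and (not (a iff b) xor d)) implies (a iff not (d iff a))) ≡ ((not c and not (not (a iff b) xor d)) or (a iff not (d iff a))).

not equivalent

a | b | c | d | φ | ψ
- | - | - | - | - | -
T | T | T | T | F | F
T | T | T | F | T | T
T | T | F | T | T | F
T | T | F | F | T | T
T | F | T | T | T | F
T | F | T | F | T | T
T | F | F | T | T | T
T | F | F | F | T | T
F | T | T | T | T | F
F | T | T | F | T | T
F | T | F | T | T | T
F | T | F | F | T | T
F | F | T | T | F | F
F | F | T | F | T | T
F | F | F | T | T | F
F | F | F | F | T | T
The columns differ at a=T, b=T, c=F, d=T (φ=T, ψ=F), so they are not equivalent.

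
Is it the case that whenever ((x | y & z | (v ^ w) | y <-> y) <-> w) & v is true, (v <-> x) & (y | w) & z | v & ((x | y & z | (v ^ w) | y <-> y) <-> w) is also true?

x  y  z  w  v  |  φ  ψ
T  T  T  T  T  |  T  T
T  T  T  T  F  |  F  F
T  T  T  F  T  |  F  T
T  T  T  F  F  |  F  F
T  T  F  T  T  |  T  T
T  T  F  T  F  |  F  F
T  T  F  F  T  |  F  F
T  T  F  F  F  |  F  F
T  F  T  T  T  |  F  T
T  F  T  T  F  |  F  F
T  F  T  F  T  |  T  T
T  F  T  F  F  |  F  F
T  F  F  T  T  |  F  F
T  F  F  T  F  |  F  F
T  F  F  F  T  |  T  T
T  F  F  F  F  |  F  F
F  T  T  T  T  |  T  T
F  T  T  T  F  |  F  T
F  T  T  F  T  |  F  F
F  T  T  F  F  |  F  T
F  T  F  T  T  |  T  T
F  T  F  T  F  |  F  F
F  T  F  F  T  |  F  F
F  T  F  F  F  |  F  F
F  F  T  T  T  |  T  T
F  F  T  T  F  |  F  T
F  F  T  F  T  |  T  T
F  F  T  F  F  |  F  F
F  F  F  T  T  |  T  T
F  F  F  T  F  |  F  F
F  F  F  F  T  |  T  T
F  F  F  F  F  |  F  F
In every row where φ is true, ψ is also true, so φ ⊨ ψ.

yes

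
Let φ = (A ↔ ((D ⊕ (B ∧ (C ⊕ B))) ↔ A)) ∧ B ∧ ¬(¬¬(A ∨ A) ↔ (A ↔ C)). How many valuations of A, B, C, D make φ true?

A | B | C | D | φ
- | - | - | - | -
F | F | F | F | F
F | F | F | T | F
F | F | T | F | F
F | F | T | T | F
F | T | F | F | T
F | T | F | T | F
F | T | T | F | F
F | T | T | T | F
T | F | F | F | F
T | F | F | T | F
T | F | T | F | F
T | F | T | T | F
T | T | F | F | T
T | T | F | T | F
T | T | T | F | F
T | T | T | T | F
The formula is true on 2 of the 16 rows.

2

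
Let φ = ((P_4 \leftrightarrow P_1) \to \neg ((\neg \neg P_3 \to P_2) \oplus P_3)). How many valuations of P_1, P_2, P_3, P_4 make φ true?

P_1 | P_2 | P_3 | P_4 | φ
--- | --- | --- | --- | -
 1  |  1  |  1  |  1  | 1
 1  |  1  |  1  |  0  | 1
 1  |  1  |  0  |  1  | 0
 1  |  1  |  0  |  0  | 1
 1  |  0  |  1  |  1  | 0
 1  |  0  |  1  |  0  | 1
 1  |  0  |  0  |  1  | 0
 1  |  0  |  0  |  0  | 1
 0  |  1  |  1  |  1  | 1
 0  |  1  |  1  |  0  | 1
 0  |  1  |  0  |  1  | 1
 0  |  1  |  0  |  0  | 0
 0  |  0  |  1  |  1  | 1
 0  |  0  |  1  |  0  | 0
 0  |  0  |  0  |  1  | 1
 0  |  0  |  0  |  0  | 0
The formula is true on 10 of the 16 rows.

10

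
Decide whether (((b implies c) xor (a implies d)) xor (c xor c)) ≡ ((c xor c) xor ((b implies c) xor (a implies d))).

equivalent

a  b  c  d  |  φ  ψ
0  0  0  0  |  0  0
0  0  0  1  |  0  0
0  0  1  0  |  0  0
0  0  1  1  |  0  0
0  1  0  0  |  1  1
0  1  0  1  |  1  1
0  1  1  0  |  0  0
0  1  1  1  |  0  0
1  0  0  0  |  1  1
1  0  0  1  |  0  0
1  0  1  0  |  1  1
1  0  1  1  |  0  0
1  1  0  0  |  0  0
1  1  0  1  |  1  1
1  1  1  0  |  1  1
1  1  1  1  |  0  0
The columns for φ and ψ agree on every row, so they are logically equivalent.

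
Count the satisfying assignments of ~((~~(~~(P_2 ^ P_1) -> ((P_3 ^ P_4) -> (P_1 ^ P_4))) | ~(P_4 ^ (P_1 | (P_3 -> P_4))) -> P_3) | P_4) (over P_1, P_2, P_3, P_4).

P_1  P_2  P_3  P_4     (P_2 ^ P_1)  ~(P_2 ^ P_1)  ~~(P_2 ^ P_1)  (P_3 ^ P_4)  (P_1 ^ P_4)  ((P_3 ^ P_4) -> (P_1 ^ P_4))  (P_3 -> P_4)  (P_1 | (P_3 -> P_4))  (P_4 ^ (P_1 | (P_3 -> P_4)))  φ
 0    0    0    0           0            1              0             0            0                    1                     1                 1                         1                1
 0    0    0    1           0            1              0             1            1                    1                     1                 1                         0                0
 0    0    1    0           0            1              0             1            0                    0                     0                 0                         0                0
 0    0    1    1           0            1              0             0            1                    1                     1                 1                         0                0
 0    1    0    0           1            0              1             0            0                    1                     1                 1                         1                1
 0    1    0    1           1            0              1             1            1                    1                     1                 1                         0                0
 0    1    1    0           1            0              1             1            0                    0                     0                 0                         0                0
 0    1    1    1           1            0              1             0            1                    1                     1                 1                         0                0
 1    0    0    0           1            0              1             0            1                    1                     1                 1                         1                1
 1    0    0    1           1            0              1             1            0                    0                     1                 1                         0                0
 1    0    1    0           1            0              1             1            1                    1                     0                 1                         1                0
 1    0    1    1           1            0              1             0            0                    1                     1                 1                         0                0
 1    1    0    0           0            1              0             0            1                    1                     1                 1                         1                1
 1    1    0    1           0            1              0             1            0                    0                     1                 1                         0                0
 1    1    1    0           0            1              0             1            1                    1                     0                 1                         1                0
 1    1    1    1           0            1              0             0            0                    1                     1                 1                         0                0
The formula is true on 4 of the 16 rows.

4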